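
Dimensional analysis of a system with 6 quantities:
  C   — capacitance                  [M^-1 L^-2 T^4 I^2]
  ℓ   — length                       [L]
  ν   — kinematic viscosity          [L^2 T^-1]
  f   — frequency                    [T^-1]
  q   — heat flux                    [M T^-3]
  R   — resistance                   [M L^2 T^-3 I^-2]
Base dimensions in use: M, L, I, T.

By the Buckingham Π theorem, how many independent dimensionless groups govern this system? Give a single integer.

Exponent matrix [M,L,I,T] × [C,ℓ,ν,f,q,R]:
  M: [-1  0  0  0  1  1]
  L: [-2  1  2  0  0  2]
  I: [ 2  0  0  0  0 -2]
  T: [ 4  0 -1 -1 -3 -3]
RREF → pivots at {C,ℓ,ν,q} ⇒ r = 4
n=6, r=4 ⇒ 2 dimensionless groups

2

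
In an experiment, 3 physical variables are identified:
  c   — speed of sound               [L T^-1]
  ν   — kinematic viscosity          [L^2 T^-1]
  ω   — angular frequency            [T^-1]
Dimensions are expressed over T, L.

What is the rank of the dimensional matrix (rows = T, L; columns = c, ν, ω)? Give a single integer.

Write exponents as rows T,L / cols c,ν,ω:
  T: [-1 -1 -1]
  L: [ 1  2  0]
Row reduction gives pivot columns c,ν; rank = 2

2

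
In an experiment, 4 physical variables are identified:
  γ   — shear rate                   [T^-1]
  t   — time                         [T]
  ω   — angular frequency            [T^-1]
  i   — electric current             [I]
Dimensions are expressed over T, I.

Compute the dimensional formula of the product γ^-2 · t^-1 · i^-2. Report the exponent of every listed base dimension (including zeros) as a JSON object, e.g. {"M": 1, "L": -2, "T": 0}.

Write exponents as rows T,I / cols γ,t,ω,i:
  T: [-1  1 -1  0]
  I: [ 0  0  0  1]
  [T]: (-2)·-1+(-1)·1+(-2)·0 = 1
  [I]: (-2)·0+(-1)·0+(-2)·1 = -2
⇒ T I^-2

{"T": 1, "I": -2}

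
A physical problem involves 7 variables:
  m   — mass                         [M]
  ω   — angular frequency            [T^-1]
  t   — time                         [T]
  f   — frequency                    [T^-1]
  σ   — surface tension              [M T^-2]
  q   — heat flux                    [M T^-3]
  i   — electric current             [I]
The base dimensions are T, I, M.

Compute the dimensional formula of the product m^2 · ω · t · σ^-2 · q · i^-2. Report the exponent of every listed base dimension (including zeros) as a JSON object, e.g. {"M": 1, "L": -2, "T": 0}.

Exponent matrix [T,I,M] × [m,ω,t,f,σ,q,i]:
  T: [ 0 -1  1 -1 -2 -3  0]
  I: [ 0  0  0  0  0  0  1]
  M: [ 1  0  0  0  1  1  0]
  [T]: (2)·0+(1)·-1+(1)·1+(-2)·-2+(1)·-3+(-2)·0 = 1
  [I]: (2)·0+(1)·0+(1)·0+(-2)·0+(1)·0+(-2)·1 = -2
  [M]: (2)·1+(1)·0+(1)·0+(-2)·1+(1)·1+(-2)·0 = 1
⇒ T I^-2 M

{"T": 1, "I": -2, "M": 1}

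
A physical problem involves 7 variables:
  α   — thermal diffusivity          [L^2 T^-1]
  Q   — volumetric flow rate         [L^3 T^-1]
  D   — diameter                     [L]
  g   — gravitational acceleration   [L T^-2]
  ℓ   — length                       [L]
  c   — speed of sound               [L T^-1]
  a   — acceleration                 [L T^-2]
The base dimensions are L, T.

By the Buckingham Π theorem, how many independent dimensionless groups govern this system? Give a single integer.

5

Exponent matrix [L,T] × [α,Q,D,g,ℓ,c,a]:
  L: [ 2  3  1  1  1  1  1]
  T: [-1 -1  0 -2  0 -1 -2]
Echelon form has 2 nonzero rows (pivots: α,Q)
Π count = n − r = 7 − 2 = 5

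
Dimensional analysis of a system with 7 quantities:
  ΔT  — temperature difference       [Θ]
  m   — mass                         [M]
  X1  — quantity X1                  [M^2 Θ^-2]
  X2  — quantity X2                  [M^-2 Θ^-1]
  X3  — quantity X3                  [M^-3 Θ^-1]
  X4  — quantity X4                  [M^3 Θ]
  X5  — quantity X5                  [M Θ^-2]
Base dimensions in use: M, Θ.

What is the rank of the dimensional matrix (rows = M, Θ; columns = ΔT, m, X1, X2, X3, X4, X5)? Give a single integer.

Write exponents as rows M,Θ / cols ΔT,m,X1,X2,X3,X4,X5:
  M: [ 0  1  2 -2 -3  3  1]
  Θ: [ 1  0 -2 -1 -1  1 -2]
Echelon form has 2 nonzero rows (pivots: ΔT,m)

2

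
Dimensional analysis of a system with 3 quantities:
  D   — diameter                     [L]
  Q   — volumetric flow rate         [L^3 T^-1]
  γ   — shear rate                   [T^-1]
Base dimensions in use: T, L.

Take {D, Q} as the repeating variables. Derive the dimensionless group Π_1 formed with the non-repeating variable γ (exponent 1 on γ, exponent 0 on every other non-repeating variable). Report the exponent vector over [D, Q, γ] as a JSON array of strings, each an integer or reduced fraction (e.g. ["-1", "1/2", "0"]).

["3", "-1", "1"]

Write exponents as rows T,L / cols D,Q,γ:
  T: [ 0 -1 -1]
  L: [ 1  3  0]
Echelon form has 2 nonzero rows (pivots: D,Q)
Pivot set = {D,Q}, free = {γ}
RREF:
  r0: [   1    0   -3]
  r1: [   0    1    1]
Fix exponent of γ at 1; solve each RREF row for its pivot's exponent:
  r0: exp(D) + (-3)·1 = 0 ⇒ exp(D) = 3
  r1: exp(Q) + (1)·1 = 0 ⇒ exp(Q) = -1
Π_1 = D^3 · Q^-1 · γ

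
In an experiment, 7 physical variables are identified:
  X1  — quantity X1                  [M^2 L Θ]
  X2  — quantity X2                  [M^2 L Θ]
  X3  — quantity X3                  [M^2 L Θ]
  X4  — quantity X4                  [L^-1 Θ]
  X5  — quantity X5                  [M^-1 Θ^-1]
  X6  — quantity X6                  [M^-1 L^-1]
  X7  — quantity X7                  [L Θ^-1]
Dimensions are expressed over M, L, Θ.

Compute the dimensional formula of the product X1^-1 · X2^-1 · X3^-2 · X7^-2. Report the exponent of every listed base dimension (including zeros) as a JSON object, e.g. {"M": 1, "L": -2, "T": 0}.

{"M": -8, "L": -6, "Θ": -2}

Exponent matrix [M,L,Θ] × [X1,X2,X3,X4,X5,X6,X7]:
  M: [ 2  2  2  0 -1 -1  0]
  L: [ 1  1  1 -1  0 -1  1]
  Θ: [ 1  1  1  1 -1  0 -1]
  [M]: (-1)·2+(-1)·2+(-2)·2+(-2)·0 = -8
  [L]: (-1)·1+(-1)·1+(-2)·1+(-2)·1 = -6
  [Θ]: (-1)·1+(-1)·1+(-2)·1+(-2)·-1 = -2
⇒ M^-8 L^-6 Θ^-2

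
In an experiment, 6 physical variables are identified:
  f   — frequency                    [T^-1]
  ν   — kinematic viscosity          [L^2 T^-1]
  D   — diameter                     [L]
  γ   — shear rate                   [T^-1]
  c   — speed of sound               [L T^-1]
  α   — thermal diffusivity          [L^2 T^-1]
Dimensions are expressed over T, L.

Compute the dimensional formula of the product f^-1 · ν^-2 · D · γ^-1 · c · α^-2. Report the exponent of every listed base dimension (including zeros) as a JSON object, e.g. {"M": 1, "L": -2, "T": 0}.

Write exponents as rows T,L / cols f,ν,D,γ,c,α:
  T: [-1 -1  0 -1 -1 -1]
  L: [ 0  2  1  0  1  2]
  [T]: (-1)·-1+(-2)·-1+(1)·0+(-1)·-1+(1)·-1+(-2)·-1 = 5
  [L]: (-1)·0+(-2)·2+(1)·1+(-1)·0+(1)·1+(-2)·2 = -6
⇒ T^5 L^-6

{"T": 5, "L": -6}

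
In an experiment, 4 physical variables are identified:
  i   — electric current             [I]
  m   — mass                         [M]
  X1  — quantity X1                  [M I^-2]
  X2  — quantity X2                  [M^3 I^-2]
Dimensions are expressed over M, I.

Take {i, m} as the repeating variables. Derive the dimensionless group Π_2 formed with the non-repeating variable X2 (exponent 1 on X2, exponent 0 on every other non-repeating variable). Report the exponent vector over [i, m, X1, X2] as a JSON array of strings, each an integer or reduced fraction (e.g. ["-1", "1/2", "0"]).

Exponent matrix [M,I] × [i,m,X1,X2]:
  M: [ 0  1  1  3]
  I: [ 1  0 -2 -2]
Row reduction gives pivot columns i,m; rank = 2
Repeat: i,m; free: X1,X2
RREF:
  r0: [   1    0   -2   -2]
  r1: [   0    1    1    3]
Fix exponent of X2 at 1, X1 at 0; solve each RREF row for its pivot's exponent:
  r0: exp(i) + (-2)·1 = 0 ⇒ exp(i) = 2
  r1: exp(m) + (3)·1 = 0 ⇒ exp(m) = -3
Π_2 = i^2 · m^-3 · X2

["2", "-3", "0", "1"]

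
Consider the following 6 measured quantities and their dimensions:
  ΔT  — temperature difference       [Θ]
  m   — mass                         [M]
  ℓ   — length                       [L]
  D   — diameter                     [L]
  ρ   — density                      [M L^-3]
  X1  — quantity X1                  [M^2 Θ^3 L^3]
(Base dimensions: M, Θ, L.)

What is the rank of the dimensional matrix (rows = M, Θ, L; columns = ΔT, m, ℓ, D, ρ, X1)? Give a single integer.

Write exponents as rows M,Θ,L / cols ΔT,m,ℓ,D,ρ,X1:
  M: [ 0  1  0  0  1  2]
  Θ: [ 1  0  0  0  0  3]
  L: [ 0  0  1  1 -3  3]
Row reduction gives pivot columns ΔT,m,ℓ; rank = 3

3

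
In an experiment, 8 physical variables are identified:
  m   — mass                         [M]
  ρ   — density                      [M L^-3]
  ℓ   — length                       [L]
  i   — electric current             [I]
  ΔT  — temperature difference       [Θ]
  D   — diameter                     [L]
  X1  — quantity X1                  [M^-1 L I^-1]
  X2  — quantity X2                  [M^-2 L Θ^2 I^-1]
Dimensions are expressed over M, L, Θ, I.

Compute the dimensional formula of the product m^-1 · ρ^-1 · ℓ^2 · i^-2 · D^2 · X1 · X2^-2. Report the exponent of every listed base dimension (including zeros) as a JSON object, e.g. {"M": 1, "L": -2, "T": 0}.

{"M": 1, "L": 6, "Θ": -4, "I": -1}

Write exponents as rows M,L,Θ,I / cols m,ρ,ℓ,i,ΔT,D,X1,X2:
  M: [ 1  1  0  0  0  0 -1 -2]
  L: [ 0 -3  1  0  0  1  1  1]
  Θ: [ 0  0  0  0  1  0  0  2]
  I: [ 0  0  0  1  0  0 -1 -1]
  [M]: (-1)·1+(-1)·1+(2)·0+(-2)·0+(2)·0+(1)·-1+(-2)·-2 = 1
  [L]: (-1)·0+(-1)·-3+(2)·1+(-2)·0+(2)·1+(1)·1+(-2)·1 = 6
  [Θ]: (-1)·0+(-1)·0+(2)·0+(-2)·0+(2)·0+(1)·0+(-2)·2 = -4
  [I]: (-1)·0+(-1)·0+(2)·0+(-2)·1+(2)·0+(1)·-1+(-2)·-1 = -1
⇒ M L^6 Θ^-4 I^-1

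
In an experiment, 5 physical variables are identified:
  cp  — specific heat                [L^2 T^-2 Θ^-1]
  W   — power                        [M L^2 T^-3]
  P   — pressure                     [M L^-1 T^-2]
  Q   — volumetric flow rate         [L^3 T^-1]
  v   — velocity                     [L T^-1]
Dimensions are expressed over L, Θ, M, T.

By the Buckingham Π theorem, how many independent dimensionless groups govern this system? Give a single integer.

Exponent matrix [L,Θ,M,T] × [cp,W,P,Q,v]:
  L: [ 2  2 -1  3  1]
  Θ: [-1  0  0  0  0]
  M: [ 0  1  1  0  0]
  T: [-2 -3 -2 -1 -1]
RREF → pivots at {cp,W,P,v} ⇒ r = 4
n=5, r=4 ⇒ 1 dimensionless group

1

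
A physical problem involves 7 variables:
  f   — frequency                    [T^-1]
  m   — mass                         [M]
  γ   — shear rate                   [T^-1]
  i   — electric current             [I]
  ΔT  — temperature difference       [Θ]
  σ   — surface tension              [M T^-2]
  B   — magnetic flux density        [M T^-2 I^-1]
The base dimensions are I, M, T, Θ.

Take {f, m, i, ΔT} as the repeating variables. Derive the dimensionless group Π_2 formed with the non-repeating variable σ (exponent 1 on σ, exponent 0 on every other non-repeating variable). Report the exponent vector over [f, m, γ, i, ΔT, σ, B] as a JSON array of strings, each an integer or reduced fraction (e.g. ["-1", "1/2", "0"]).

["-2", "-1", "0", "0", "0", "1", "0"]

Exponent matrix [I,M,T,Θ] × [f,m,γ,i,ΔT,σ,B]:
  I: [ 0  0  0  1  0  0 -1]
  M: [ 0  1  0  0  0  1  1]
  T: [-1  0 -1  0  0 -2 -2]
  Θ: [ 0  0  0  0  1  0  0]
Echelon form has 4 nonzero rows (pivots: f,m,i,ΔT)
Repeat: f,m,i,ΔT; free: γ,σ,B
RREF:
  r0: [   1    0    1    0    0    2    2]
  r1: [   0    1    0    0    0    1    1]
  r2: [   0    0    0    1    0    0   -1]
  r3: [   0    0    0    0    1    0    0]
Fix exponent of σ at 1, γ at 0, B at 0; solve each RREF row for its pivot's exponent:
  r0: exp(f) + (2)·1 = 0 ⇒ exp(f) = -2
  r1: exp(m) + (1)·1 = 0 ⇒ exp(m) = -1
  r2: exp(i) + (0)·1 = 0 ⇒ exp(i) = 0
  r3: exp(ΔT) + (0)·1 = 0 ⇒ exp(ΔT) = 0
Π_2 = f^-2 · m^-1 · σ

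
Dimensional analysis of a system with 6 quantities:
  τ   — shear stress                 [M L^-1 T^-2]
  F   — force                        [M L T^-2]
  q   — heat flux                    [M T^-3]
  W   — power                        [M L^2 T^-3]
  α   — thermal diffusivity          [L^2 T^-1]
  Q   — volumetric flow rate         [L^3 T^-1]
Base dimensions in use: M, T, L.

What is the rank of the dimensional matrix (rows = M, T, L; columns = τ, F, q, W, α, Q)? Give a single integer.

3

Exponent matrix [M,T,L] × [τ,F,q,W,α,Q]:
  M: [ 1  1  1  1  0  0]
  T: [-2 -2 -3 -3 -1 -1]
  L: [-1  1  0  2  2  3]
Echelon form has 3 nonzero rows (pivots: τ,F,q)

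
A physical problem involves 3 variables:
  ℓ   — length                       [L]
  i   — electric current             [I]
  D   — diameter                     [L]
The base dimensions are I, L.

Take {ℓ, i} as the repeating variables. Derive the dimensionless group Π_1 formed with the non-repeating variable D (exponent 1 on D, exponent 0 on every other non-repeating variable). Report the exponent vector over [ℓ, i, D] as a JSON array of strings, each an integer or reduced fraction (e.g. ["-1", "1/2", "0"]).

["-1", "0", "1"]

Write exponents as rows I,L / cols ℓ,i,D:
  I: [ 0  1  0]
  L: [ 1  0  1]
RREF → pivots at {ℓ,i} ⇒ r = 2
Repeat: ℓ,i; free: D
RREF:
  r0: [   1    0    1]
  r1: [   0    1    0]
Fix exponent of D at 1; solve each RREF row for its pivot's exponent:
  r0: exp(ℓ) + (1)·1 = 0 ⇒ exp(ℓ) = -1
  r1: exp(i) + (0)·1 = 0 ⇒ exp(i) = 0
Π_1 = ℓ^-1 · D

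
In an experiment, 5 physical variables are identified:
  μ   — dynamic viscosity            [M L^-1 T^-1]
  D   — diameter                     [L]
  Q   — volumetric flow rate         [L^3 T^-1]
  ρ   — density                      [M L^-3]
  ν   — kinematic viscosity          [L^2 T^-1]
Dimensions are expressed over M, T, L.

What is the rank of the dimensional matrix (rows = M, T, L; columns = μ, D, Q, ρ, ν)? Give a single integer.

3

Write exponents as rows M,T,L / cols μ,D,Q,ρ,ν:
  M: [ 1  0  0  1  0]
  T: [-1  0 -1  0 -1]
  L: [-1  1  3 -3  2]
RREF → pivots at {μ,D,Q} ⇒ r = 3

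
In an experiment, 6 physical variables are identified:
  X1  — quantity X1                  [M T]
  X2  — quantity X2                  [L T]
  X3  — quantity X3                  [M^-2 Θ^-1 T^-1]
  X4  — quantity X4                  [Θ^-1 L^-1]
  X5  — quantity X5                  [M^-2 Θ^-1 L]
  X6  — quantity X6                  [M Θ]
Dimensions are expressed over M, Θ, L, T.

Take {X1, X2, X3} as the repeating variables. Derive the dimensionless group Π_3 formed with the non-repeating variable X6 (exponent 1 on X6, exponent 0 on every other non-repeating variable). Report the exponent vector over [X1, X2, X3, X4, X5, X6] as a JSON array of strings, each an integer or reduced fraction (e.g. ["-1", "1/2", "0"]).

Write exponents as rows M,Θ,L,T / cols X1,X2,X3,X4,X5,X6:
  M: [ 1  0 -2  0 -2  1]
  Θ: [ 0  0 -1 -1 -1  1]
  L: [ 0  1  0 -1  1  0]
  T: [ 1  1 -1  0  0  0]
Echelon form has 3 nonzero rows (pivots: X1,X2,X3)
Repeat: X1,X2,X3; free: X4,X5,X6
RREF:
  r0: [   1    0    0    2    0   -1]
  r1: [   0    1    0   -1    1    0]
  r2: [   0    0    1    1    1   -1]
  r3: [   0    0    0    0    0    0]
Fix exponent of X6 at 1, X4 at 0, X5 at 0; solve each RREF row for its pivot's exponent:
  r0: exp(X1) + (-1)·1 = 0 ⇒ exp(X1) = 1
  r1: exp(X2) + (0)·1 = 0 ⇒ exp(X2) = 0
  r2: exp(X3) + (-1)·1 = 0 ⇒ exp(X3) = 1
Π_3 = X1 · X3 · X6

["1", "0", "1", "0", "0", "1"]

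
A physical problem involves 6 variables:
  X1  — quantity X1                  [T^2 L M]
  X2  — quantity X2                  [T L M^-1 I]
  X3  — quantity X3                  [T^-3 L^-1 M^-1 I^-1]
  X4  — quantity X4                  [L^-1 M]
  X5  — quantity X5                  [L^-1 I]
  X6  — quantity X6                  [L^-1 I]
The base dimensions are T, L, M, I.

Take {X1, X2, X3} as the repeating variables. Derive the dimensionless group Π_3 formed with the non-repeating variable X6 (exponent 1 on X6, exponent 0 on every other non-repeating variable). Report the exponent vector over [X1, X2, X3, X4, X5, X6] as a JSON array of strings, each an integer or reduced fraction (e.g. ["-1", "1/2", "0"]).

Exponent matrix [T,L,M,I] × [X1,X2,X3,X4,X5,X6]:
  T: [ 2  1 -3  0  0  0]
  L: [ 1  1 -1 -1 -1 -1]
  M: [ 1 -1 -1  1  0  0]
  I: [ 0  1 -1  0  1  1]
Row reduction gives pivot columns X1,X2,X3; rank = 3
Repeat: X1,X2,X3; free: X4,X5,X6
RREF:
  r0: [   1    0    0   -1   -2   -2]
  r1: [   0    1    0   -1 -1/2 -1/2]
  r2: [   0    0    1   -1 -3/2 -3/2]
  r3: [   0    0    0    0    0    0]
Fix exponent of X6 at 1, X4 at 0, X5 at 0; solve each RREF row for its pivot's exponent:
  r0: exp(X1) + (-2)·1 = 0 ⇒ exp(X1) = 2
  r1: exp(X2) + (-1/2)·1 = 0 ⇒ exp(X2) = 1/2
  r2: exp(X3) + (-3/2)·1 = 0 ⇒ exp(X3) = 3/2
Π_3 = X1^2 · X2^(1/2) · X3^(3/2) · X6

["2", "1/2", "3/2", "0", "0", "1"]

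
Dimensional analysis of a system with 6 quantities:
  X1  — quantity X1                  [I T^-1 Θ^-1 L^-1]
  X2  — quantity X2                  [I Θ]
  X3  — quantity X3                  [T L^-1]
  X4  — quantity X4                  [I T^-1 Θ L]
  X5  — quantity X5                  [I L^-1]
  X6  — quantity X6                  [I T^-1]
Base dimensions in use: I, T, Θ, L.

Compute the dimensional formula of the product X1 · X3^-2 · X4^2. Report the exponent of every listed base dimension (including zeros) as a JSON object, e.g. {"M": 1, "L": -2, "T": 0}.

{"I": 3, "T": -5, "Θ": 1, "L": 3}

Dimensional matrix (I×T×Θ×L by X1×X2×X3×X4×X5×X6):
  I: [ 1  1  0  1  1  1]
  T: [-1  0  1 -1  0 -1]
  Θ: [-1  1  0  1  0  0]
  L: [-1  0 -1  1 -1  0]
  [I]: (1)·1+(-2)·0+(2)·1 = 3
  [T]: (1)·-1+(-2)·1+(2)·-1 = -5
  [Θ]: (1)·-1+(-2)·0+(2)·1 = 1
  [L]: (1)·-1+(-2)·-1+(2)·1 = 3
⇒ I^3 T^-5 Θ L^3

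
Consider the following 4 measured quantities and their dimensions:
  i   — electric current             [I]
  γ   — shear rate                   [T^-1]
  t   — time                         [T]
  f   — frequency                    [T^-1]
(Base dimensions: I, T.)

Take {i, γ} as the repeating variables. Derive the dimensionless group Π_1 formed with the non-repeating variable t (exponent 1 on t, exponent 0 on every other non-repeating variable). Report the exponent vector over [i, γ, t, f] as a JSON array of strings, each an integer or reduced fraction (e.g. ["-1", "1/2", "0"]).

Write exponents as rows I,T / cols i,γ,t,f:
  I: [ 1  0  0  0]
  T: [ 0 -1  1 -1]
RREF → pivots at {i,γ} ⇒ r = 2
Repeat: i,γ; free: t,f
RREF:
  r0: [   1    0    0    0]
  r1: [   0    1   -1    1]
Fix exponent of t at 1, f at 0; solve each RREF row for its pivot's exponent:
  r0: exp(i) + (0)·1 = 0 ⇒ exp(i) = 0
  r1: exp(γ) + (-1)·1 = 0 ⇒ exp(γ) = 1
Π_1 = γ · t

["0", "1", "1", "0"]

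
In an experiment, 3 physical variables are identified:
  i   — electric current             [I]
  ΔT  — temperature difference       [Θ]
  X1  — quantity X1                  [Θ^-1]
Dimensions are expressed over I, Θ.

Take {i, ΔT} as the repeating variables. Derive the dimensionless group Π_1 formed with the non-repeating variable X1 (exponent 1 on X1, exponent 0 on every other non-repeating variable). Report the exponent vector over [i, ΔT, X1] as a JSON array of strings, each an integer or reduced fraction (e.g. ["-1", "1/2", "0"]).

["0", "1", "1"]

Dimensional matrix (I×Θ by i×ΔT×X1):
  I: [ 1  0  0]
  Θ: [ 0  1 -1]
RREF → pivots at {i,ΔT} ⇒ r = 2
Repeat: i,ΔT; free: X1
RREF:
  r0: [   1    0    0]
  r1: [   0    1   -1]
Fix exponent of X1 at 1; solve each RREF row for its pivot's exponent:
  r0: exp(i) + (0)·1 = 0 ⇒ exp(i) = 0
  r1: exp(ΔT) + (-1)·1 = 0 ⇒ exp(ΔT) = 1
Π_1 = ΔT · X1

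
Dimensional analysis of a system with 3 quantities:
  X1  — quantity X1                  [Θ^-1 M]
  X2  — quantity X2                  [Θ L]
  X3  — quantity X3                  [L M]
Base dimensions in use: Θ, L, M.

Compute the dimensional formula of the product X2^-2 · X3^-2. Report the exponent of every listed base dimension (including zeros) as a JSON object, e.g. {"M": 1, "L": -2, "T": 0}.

Write exponents as rows Θ,L,M / cols X1,X2,X3:
  Θ: [-1  1  0]
  L: [ 0  1  1]
  M: [ 1  0  1]
  [Θ]: (-2)·1+(-2)·0 = -2
  [L]: (-2)·1+(-2)·1 = -4
  [M]: (-2)·0+(-2)·1 = -2
⇒ Θ^-2 L^-4 M^-2

{"Θ": -2, "L": -4, "M": -2}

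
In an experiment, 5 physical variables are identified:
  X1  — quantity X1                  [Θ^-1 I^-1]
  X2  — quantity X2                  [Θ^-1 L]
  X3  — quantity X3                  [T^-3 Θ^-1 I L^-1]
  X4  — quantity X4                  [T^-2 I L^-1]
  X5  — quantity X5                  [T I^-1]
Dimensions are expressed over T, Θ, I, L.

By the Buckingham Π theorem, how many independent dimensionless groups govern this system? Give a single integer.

2

Write exponents as rows T,Θ,I,L / cols X1,X2,X3,X4,X5:
  T: [ 0  0 -3 -2  1]
  Θ: [-1 -1 -1  0  0]
  I: [-1  0  1  1 -1]
  L: [ 0  1 -1 -1  0]
Echelon form has 3 nonzero rows (pivots: X1,X2,X3)
Π count = n − r = 5 − 3 = 2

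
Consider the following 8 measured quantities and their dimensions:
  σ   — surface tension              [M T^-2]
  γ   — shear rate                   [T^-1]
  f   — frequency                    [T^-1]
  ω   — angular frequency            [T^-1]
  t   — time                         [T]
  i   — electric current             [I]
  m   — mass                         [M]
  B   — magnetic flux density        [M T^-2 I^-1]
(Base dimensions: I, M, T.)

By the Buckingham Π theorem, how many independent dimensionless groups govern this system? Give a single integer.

5

Exponent matrix [I,M,T] × [σ,γ,f,ω,t,i,m,B]:
  I: [ 0  0  0  0  0  1  0 -1]
  M: [ 1  0  0  0  0  0  1  1]
  T: [-2 -1 -1 -1  1  0  0 -2]
Row reduction gives pivot columns σ,γ,i; rank = 3
8 vars − rank 3 = 5 Π groups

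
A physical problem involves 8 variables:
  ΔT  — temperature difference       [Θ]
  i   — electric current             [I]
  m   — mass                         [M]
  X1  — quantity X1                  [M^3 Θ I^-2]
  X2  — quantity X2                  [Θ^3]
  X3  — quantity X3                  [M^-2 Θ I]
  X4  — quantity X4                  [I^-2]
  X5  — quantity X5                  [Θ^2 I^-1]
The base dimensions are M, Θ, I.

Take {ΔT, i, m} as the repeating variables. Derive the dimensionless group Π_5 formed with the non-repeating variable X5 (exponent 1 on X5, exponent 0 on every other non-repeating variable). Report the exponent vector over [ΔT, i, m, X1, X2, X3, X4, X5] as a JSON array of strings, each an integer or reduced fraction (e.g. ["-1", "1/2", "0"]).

["-2", "1", "0", "0", "0", "0", "0", "1"]

Exponent matrix [M,Θ,I] × [ΔT,i,m,X1,X2,X3,X4,X5]:
  M: [ 0  0  1  3  0 -2  0  0]
  Θ: [ 1  0  0  1  3  1  0  2]
  I: [ 0  1  0 -2  0  1 -2 -1]
RREF → pivots at {ΔT,i,m} ⇒ r = 3
Pivot set = {ΔT,i,m}, free = {X1,X2,X3,X4,X5}
RREF:
  r0: [   1    0    0    1    3    1    0    2]
  r1: [   0    1    0   -2    0    1   -2   -1]
  r2: [   0    0    1    3    0   -2    0    0]
Fix exponent of X5 at 1, X1 at 0, X2 at 0, X3 at 0, X4 at 0; solve each RREF row for its pivot's exponent:
  r0: exp(ΔT) + (2)·1 = 0 ⇒ exp(ΔT) = -2
  r1: exp(i) + (-1)·1 = 0 ⇒ exp(i) = 1
  r2: exp(m) + (0)·1 = 0 ⇒ exp(m) = 0
Π_5 = ΔT^-2 · i · X5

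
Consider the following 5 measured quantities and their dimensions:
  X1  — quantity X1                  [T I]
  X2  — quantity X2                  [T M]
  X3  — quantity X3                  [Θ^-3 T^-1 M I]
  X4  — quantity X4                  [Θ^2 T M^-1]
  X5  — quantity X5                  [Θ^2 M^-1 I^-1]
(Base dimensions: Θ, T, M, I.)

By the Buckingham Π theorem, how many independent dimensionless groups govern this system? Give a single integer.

2

Exponent matrix [Θ,T,M,I] × [X1,X2,X3,X4,X5]:
  Θ: [ 0  0 -3  2  2]
  T: [ 1  1 -1  1  0]
  M: [ 0  1  1 -1 -1]
  I: [ 1  0  1  0 -1]
Echelon form has 3 nonzero rows (pivots: X1,X2,X3)
Π count = n − r = 5 − 3 = 2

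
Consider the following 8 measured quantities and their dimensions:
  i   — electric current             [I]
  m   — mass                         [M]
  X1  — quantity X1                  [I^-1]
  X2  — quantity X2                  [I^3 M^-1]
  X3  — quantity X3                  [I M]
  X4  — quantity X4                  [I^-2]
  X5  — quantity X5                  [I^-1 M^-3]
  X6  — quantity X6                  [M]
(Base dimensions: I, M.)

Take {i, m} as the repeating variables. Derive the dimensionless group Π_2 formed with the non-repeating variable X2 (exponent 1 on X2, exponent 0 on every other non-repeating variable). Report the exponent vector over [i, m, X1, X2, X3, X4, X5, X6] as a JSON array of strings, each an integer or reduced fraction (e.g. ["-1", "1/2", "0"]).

["-3", "1", "0", "1", "0", "0", "0", "0"]

Dimensional matrix (I×M by i×m×X1×X2×X3×X4×X5×X6):
  I: [ 1  0 -1  3  1 -2 -1  0]
  M: [ 0  1  0 -1  1  0 -3  1]
Echelon form has 2 nonzero rows (pivots: i,m)
Pivot set = {i,m}, free = {X1,X2,X3,X4,X5,X6}
RREF:
  r0: [   1    0   -1    3    1   -2   -1    0]
  r1: [   0    1    0   -1    1    0   -3    1]
Fix exponent of X2 at 1, X1 at 0, X3 at 0, X4 at 0, X5 at 0, X6 at 0; solve each RREF row for its pivot's exponent:
  r0: exp(i) + (3)·1 = 0 ⇒ exp(i) = -3
  r1: exp(m) + (-1)·1 = 0 ⇒ exp(m) = 1
Π_2 = i^-3 · m · X2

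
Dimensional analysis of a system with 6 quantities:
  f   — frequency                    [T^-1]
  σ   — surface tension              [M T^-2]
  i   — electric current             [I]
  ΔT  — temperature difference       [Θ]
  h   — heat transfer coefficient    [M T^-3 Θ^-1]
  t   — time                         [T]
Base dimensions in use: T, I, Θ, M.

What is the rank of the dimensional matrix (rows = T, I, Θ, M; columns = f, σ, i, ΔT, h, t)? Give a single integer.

Dimensional matrix (T×I×Θ×M by f×σ×i×ΔT×h×t):
  T: [-1 -2  0  0 -3  1]
  I: [ 0  0  1  0  0  0]
  Θ: [ 0  0  0  1 -1  0]
  M: [ 0  1  0  0  1  0]
RREF → pivots at {f,σ,i,ΔT} ⇒ r = 4

4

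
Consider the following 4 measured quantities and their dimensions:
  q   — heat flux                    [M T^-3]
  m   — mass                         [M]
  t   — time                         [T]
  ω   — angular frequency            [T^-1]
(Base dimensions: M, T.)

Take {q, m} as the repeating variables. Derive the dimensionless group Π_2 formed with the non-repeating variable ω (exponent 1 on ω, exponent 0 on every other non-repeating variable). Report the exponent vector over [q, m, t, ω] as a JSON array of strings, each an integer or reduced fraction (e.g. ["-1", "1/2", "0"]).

Exponent matrix [M,T] × [q,m,t,ω]:
  M: [ 1  1  0  0]
  T: [-3  0  1 -1]
RREF → pivots at {q,m} ⇒ r = 2
Repeat: q,m; free: t,ω
RREF:
  r0: [   1    0 -1/3  1/3]
  r1: [   0    1  1/3 -1/3]
Fix exponent of ω at 1, t at 0; solve each RREF row for its pivot's exponent:
  r0: exp(q) + (1/3)·1 = 0 ⇒ exp(q) = -1/3
  r1: exp(m) + (-1/3)·1 = 0 ⇒ exp(m) = 1/3
Π_2 = q^(-1/3) · m^(1/3) · ω

["-1/3", "1/3", "0", "1"]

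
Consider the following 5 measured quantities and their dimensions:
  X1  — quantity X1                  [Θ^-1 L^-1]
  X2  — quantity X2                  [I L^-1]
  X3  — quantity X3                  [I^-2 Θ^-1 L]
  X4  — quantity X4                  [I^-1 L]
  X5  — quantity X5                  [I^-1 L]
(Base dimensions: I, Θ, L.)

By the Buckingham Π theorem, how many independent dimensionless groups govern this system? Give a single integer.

Write exponents as rows I,Θ,L / cols X1,X2,X3,X4,X5:
  I: [ 0  1 -2 -1 -1]
  Θ: [-1  0 -1  0  0]
  L: [-1 -1  1  1  1]
Row reduction gives pivot columns X1,X2; rank = 2
Π count = n − r = 5 − 2 = 3

3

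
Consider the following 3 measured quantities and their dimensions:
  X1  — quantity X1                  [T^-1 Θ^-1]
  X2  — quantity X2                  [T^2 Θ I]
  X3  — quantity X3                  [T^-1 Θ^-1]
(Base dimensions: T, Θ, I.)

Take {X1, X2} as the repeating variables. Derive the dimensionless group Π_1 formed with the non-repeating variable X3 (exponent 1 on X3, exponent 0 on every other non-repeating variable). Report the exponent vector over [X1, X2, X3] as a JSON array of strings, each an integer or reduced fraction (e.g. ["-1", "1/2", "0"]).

["-1", "0", "1"]

Write exponents as rows T,Θ,I / cols X1,X2,X3:
  T: [-1  2 -1]
  Θ: [-1  1 -1]
  I: [ 0  1  0]
Row reduction gives pivot columns X1,X2; rank = 2
Pivot set = {X1,X2}, free = {X3}
RREF:
  r0: [   1    0    1]
  r1: [   0    1    0]
  r2: [   0    0    0]
Fix exponent of X3 at 1; solve each RREF row for its pivot's exponent:
  r0: exp(X1) + (1)·1 = 0 ⇒ exp(X1) = -1
  r1: exp(X2) + (0)·1 = 0 ⇒ exp(X2) = 0
Π_1 = X1^-1 · X3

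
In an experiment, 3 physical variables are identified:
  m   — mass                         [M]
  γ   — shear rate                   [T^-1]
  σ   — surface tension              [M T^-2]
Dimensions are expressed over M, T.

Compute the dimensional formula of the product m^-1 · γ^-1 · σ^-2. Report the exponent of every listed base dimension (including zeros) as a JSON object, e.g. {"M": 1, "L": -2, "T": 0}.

Write exponents as rows M,T / cols m,γ,σ:
  M: [ 1  0  1]
  T: [ 0 -1 -2]
  [M]: (-1)·1+(-1)·0+(-2)·1 = -3
  [T]: (-1)·0+(-1)·-1+(-2)·-2 = 5
⇒ M^-3 T^5

{"M": -3, "T": 5}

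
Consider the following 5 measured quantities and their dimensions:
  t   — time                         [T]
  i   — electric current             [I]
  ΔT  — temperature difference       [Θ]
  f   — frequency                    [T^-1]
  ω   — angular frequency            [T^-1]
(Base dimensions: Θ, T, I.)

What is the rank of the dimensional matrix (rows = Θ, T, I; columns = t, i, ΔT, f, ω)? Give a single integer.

Dimensional matrix (Θ×T×I by t×i×ΔT×f×ω):
  Θ: [ 0  0  1  0  0]
  T: [ 1  0  0 -1 -1]
  I: [ 0  1  0  0  0]
Echelon form has 3 nonzero rows (pivots: t,i,ΔT)

3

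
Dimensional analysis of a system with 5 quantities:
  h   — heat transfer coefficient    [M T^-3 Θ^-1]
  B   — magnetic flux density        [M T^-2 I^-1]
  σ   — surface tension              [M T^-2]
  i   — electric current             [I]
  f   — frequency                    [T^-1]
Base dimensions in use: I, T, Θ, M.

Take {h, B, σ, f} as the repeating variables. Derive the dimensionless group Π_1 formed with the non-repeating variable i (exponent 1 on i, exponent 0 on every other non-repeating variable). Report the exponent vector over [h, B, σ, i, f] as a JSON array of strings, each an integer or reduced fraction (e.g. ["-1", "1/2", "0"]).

["0", "1", "-1", "1", "0"]

Write exponents as rows I,T,Θ,M / cols h,B,σ,i,f:
  I: [ 0 -1  0  1  0]
  T: [-3 -2 -2  0 -1]
  Θ: [-1  0  0  0  0]
  M: [ 1  1  1  0  0]
Row reduction gives pivot columns h,B,σ,f; rank = 4
Pivot set = {h,B,σ,f}, free = {i}
RREF:
  r0: [   1    0    0    0    0]
  r1: [   0    1    0   -1    0]
  r2: [   0    0    1    1    0]
  r3: [   0    0    0    0    1]
Fix exponent of i at 1; solve each RREF row for its pivot's exponent:
  r0: exp(h) + (0)·1 = 0 ⇒ exp(h) = 0
  r1: exp(B) + (-1)·1 = 0 ⇒ exp(B) = 1
  r2: exp(σ) + (1)·1 = 0 ⇒ exp(σ) = -1
  r3: exp(f) + (0)·1 = 0 ⇒ exp(f) = 0
Π_1 = B · σ^-1 · i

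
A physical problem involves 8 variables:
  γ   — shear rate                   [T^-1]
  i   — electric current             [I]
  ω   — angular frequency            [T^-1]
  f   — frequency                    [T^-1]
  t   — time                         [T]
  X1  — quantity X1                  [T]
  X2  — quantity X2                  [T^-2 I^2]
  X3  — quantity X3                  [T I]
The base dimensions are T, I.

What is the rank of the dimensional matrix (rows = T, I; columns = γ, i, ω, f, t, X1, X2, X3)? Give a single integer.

2

Exponent matrix [T,I] × [γ,i,ω,f,t,X1,X2,X3]:
  T: [-1  0 -1 -1  1  1 -2  1]
  I: [ 0  1  0  0  0  0  2  1]
RREF → pivots at {γ,i} ⇒ r = 2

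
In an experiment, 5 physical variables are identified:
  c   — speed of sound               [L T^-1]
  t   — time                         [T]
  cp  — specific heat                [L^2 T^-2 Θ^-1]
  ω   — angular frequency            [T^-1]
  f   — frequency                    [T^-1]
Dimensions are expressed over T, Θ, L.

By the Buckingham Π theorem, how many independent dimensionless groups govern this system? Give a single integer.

Write exponents as rows T,Θ,L / cols c,t,cp,ω,f:
  T: [-1  1 -2 -1 -1]
  Θ: [ 0  0 -1  0  0]
  L: [ 1  0  2  0  0]
Echelon form has 3 nonzero rows (pivots: c,t,cp)
n=5, r=3 ⇒ 2 dimensionless groups

2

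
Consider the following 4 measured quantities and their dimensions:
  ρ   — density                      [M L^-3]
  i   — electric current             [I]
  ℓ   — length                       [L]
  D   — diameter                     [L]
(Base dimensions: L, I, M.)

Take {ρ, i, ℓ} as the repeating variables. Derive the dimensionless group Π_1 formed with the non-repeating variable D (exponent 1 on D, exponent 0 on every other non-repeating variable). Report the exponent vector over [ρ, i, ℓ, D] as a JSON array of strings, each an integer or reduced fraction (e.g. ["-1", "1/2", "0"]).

Exponent matrix [L,I,M] × [ρ,i,ℓ,D]:
  L: [-3  0  1  1]
  I: [ 0  1  0  0]
  M: [ 1  0  0  0]
Row reduction gives pivot columns ρ,i,ℓ; rank = 3
Repeat: ρ,i,ℓ; free: D
RREF:
  r0: [   1    0    0    0]
  r1: [   0    1    0    0]
  r2: [   0    0    1    1]
Fix exponent of D at 1; solve each RREF row for its pivot's exponent:
  r0: exp(ρ) + (0)·1 = 0 ⇒ exp(ρ) = 0
  r1: exp(i) + (0)·1 = 0 ⇒ exp(i) = 0
  r2: exp(ℓ) + (1)·1 = 0 ⇒ exp(ℓ) = -1
Π_1 = ℓ^-1 · D

["0", "0", "-1", "1"]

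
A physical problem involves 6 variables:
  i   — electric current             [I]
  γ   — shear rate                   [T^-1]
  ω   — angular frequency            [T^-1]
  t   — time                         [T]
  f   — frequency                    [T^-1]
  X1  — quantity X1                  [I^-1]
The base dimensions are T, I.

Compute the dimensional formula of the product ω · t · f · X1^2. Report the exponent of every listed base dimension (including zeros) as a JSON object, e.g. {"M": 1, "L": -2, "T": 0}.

Write exponents as rows T,I / cols i,γ,ω,t,f,X1:
  T: [ 0 -1 -1  1 -1  0]
  I: [ 1  0  0  0  0 -1]
  [T]: (1)·-1+(1)·1+(1)·-1+(2)·0 = -1
  [I]: (1)·0+(1)·0+(1)·0+(2)·-1 = -2
⇒ T^-1 I^-2

{"T": -1, "I": -2}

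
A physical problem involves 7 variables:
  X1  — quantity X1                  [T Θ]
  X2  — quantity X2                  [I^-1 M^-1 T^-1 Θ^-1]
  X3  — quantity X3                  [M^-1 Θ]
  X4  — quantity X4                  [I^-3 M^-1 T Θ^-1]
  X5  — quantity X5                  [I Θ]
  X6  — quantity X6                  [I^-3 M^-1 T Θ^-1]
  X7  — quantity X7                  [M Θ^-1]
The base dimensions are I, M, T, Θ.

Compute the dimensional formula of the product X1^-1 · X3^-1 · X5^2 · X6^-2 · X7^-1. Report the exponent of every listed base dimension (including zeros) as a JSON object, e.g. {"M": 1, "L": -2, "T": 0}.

{"I": 8, "M": 2, "T": -3, "Θ": 3}

Dimensional matrix (I×M×T×Θ by X1×X2×X3×X4×X5×X6×X7):
  I: [ 0 -1  0 -3  1 -3  0]
  M: [ 0 -1 -1 -1  0 -1  1]
  T: [ 1 -1  0  1  0  1  0]
  Θ: [ 1 -1  1 -1  1 -1 -1]
  [I]: (-1)·0+(-1)·0+(2)·1+(-2)·-3+(-1)·0 = 8
  [M]: (-1)·0+(-1)·-1+(2)·0+(-2)·-1+(-1)·1 = 2
  [T]: (-1)·1+(-1)·0+(2)·0+(-2)·1+(-1)·0 = -3
  [Θ]: (-1)·1+(-1)·1+(2)·1+(-2)·-1+(-1)·-1 = 3
⇒ I^8 M^2 T^-3 Θ^3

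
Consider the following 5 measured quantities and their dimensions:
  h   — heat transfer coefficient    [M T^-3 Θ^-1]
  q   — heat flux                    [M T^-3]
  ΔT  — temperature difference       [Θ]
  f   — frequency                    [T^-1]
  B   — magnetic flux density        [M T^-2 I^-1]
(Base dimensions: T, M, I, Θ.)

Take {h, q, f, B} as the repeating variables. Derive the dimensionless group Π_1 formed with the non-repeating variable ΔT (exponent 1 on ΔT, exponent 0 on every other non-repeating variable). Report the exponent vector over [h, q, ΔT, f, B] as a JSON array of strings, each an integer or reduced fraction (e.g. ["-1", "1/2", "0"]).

Exponent matrix [T,M,I,Θ] × [h,q,ΔT,f,B]:
  T: [-3 -3  0 -1 -2]
  M: [ 1  1  0  0  1]
  I: [ 0  0  0  0 -1]
  Θ: [-1  0  1  0  0]
Echelon form has 4 nonzero rows (pivots: h,q,f,B)
Pivot set = {h,q,f,B}, free = {ΔT}
RREF:
  r0: [   1    0   -1    0    0]
  r1: [   0    1    1    0    0]
  r2: [   0    0    0    1    0]
  r3: [   0    0    0    0    1]
Fix exponent of ΔT at 1; solve each RREF row for its pivot's exponent:
  r0: exp(h) + (-1)·1 = 0 ⇒ exp(h) = 1
  r1: exp(q) + (1)·1 = 0 ⇒ exp(q) = -1
  r2: exp(f) + (0)·1 = 0 ⇒ exp(f) = 0
  r3: exp(B) + (0)·1 = 0 ⇒ exp(B) = 0
Π_1 = h · q^-1 · ΔT

["1", "-1", "1", "0", "0"]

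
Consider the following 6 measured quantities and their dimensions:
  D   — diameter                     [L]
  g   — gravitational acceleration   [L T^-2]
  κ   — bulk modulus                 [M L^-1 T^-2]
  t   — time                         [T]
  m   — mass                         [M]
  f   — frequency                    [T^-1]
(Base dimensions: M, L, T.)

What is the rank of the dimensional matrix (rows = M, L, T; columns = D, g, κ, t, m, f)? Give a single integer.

3

Dimensional matrix (M×L×T by D×g×κ×t×m×f):
  M: [ 0  0  1  0  1  0]
  L: [ 1  1 -1  0  0  0]
  T: [ 0 -2 -2  1  0 -1]
Row reduction gives pivot columns D,g,κ; rank = 3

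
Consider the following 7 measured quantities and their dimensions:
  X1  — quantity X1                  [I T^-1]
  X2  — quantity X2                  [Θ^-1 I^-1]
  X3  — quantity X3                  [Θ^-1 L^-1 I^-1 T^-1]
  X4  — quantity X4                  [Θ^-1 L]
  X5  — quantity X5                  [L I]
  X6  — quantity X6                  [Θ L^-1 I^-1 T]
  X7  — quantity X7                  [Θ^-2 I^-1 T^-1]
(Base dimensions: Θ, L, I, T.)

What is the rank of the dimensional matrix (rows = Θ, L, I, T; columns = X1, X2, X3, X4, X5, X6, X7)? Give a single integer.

3

Exponent matrix [Θ,L,I,T] × [X1,X2,X3,X4,X5,X6,X7]:
  Θ: [ 0 -1 -1 -1  0  1 -2]
  L: [ 0  0 -1  1  1 -1  0]
  I: [ 1 -1 -1  0  1 -1 -1]
  T: [-1  0 -1  0  0  1 -1]
Echelon form has 3 nonzero rows (pivots: X1,X2,X3)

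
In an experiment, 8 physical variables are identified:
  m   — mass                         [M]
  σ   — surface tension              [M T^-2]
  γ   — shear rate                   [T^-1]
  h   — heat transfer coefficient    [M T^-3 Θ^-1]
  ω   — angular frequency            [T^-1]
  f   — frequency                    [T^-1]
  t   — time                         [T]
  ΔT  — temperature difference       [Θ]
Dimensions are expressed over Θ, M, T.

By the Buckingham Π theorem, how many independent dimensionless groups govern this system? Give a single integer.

Dimensional matrix (Θ×M×T by m×σ×γ×h×ω×f×t×ΔT):
  Θ: [ 0  0  0 -1  0  0  0  1]
  M: [ 1  1  0  1  0  0  0  0]
  T: [ 0 -2 -1 -3 -1 -1  1  0]
RREF → pivots at {m,σ,h} ⇒ r = 3
Π count = n − r = 8 − 3 = 5

5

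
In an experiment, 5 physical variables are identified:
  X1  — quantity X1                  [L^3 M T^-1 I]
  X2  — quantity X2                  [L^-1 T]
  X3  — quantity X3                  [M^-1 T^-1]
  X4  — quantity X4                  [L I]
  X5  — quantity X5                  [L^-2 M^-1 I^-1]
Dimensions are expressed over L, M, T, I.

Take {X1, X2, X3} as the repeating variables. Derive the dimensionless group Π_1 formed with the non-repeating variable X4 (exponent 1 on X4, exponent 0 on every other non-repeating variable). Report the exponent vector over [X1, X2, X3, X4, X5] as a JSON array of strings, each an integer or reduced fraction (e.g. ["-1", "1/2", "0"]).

["-1", "-2", "-1", "1", "0"]

Write exponents as rows L,M,T,I / cols X1,X2,X3,X4,X5:
  L: [ 3 -1  0  1 -2]
  M: [ 1  0 -1  0 -1]
  T: [-1  1 -1  0  0]
  I: [ 1  0  0  1 -1]
Row reduction gives pivot columns X1,X2,X3; rank = 3
Pivot set = {X1,X2,X3}, free = {X4,X5}
RREF:
  r0: [   1    0    0    1   -1]
  r1: [   0    1    0    2   -1]
  r2: [   0    0    1    1    0]
  r3: [   0    0    0    0    0]
Fix exponent of X4 at 1, X5 at 0; solve each RREF row for its pivot's exponent:
  r0: exp(X1) + (1)·1 = 0 ⇒ exp(X1) = -1
  r1: exp(X2) + (2)·1 = 0 ⇒ exp(X2) = -2
  r2: exp(X3) + (1)·1 = 0 ⇒ exp(X3) = -1
Π_1 = X1^-1 · X2^-2 · X3^-1 · X4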